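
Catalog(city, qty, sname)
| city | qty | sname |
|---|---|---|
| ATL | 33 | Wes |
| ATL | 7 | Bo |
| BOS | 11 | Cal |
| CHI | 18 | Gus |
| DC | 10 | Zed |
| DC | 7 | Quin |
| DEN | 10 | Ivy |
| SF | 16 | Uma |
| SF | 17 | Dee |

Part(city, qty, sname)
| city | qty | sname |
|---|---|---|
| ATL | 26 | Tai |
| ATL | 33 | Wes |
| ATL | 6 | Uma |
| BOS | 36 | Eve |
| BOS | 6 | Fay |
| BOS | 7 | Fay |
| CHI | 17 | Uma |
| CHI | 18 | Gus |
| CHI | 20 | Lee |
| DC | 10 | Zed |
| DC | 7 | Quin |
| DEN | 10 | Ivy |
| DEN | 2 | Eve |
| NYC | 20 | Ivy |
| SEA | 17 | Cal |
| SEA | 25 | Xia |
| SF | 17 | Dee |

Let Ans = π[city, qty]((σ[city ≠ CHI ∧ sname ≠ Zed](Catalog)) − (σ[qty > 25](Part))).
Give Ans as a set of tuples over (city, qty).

{(ATL, 7), (BOS, 11), (DC, 7), (DEN, 10), (SF, 16), (SF, 17)}

Selection city ≠ CHI ∧ sname ≠ Zed: {(ATL, 33, Wes), (ATL, 7, Bo), (BOS, 11, Cal), (DC, 7, Quin), (DEN, 10, Ivy), (SF, 16, Uma), (SF, 17, Dee)}
Selection qty > 25: {(ATL, 26, Tai), (ATL, 33, Wes), (BOS, 36, Eve)}
Difference: {(ATL, 33, Wes), (ATL, 7, Bo), (BOS, 11, Cal), (DC, 7, Quin), (DEN, 10, Ivy), (SF, 16, Uma), (SF, 17, Dee)} with {(ATL, 26, Tai), (ATL, 33, Wes), (BOS, 36, Eve)} → {(ATL, 7, Bo), (BOS, 11, Cal), (DC, 7, Quin), (DEN, 10, Ivy), (SF, 16, Uma), (SF, 17, Dee)}
Projecting to city, qty: {(ATL, 7), (BOS, 11), (DC, 7), (DEN, 10), (SF, 16), (SF, 17)}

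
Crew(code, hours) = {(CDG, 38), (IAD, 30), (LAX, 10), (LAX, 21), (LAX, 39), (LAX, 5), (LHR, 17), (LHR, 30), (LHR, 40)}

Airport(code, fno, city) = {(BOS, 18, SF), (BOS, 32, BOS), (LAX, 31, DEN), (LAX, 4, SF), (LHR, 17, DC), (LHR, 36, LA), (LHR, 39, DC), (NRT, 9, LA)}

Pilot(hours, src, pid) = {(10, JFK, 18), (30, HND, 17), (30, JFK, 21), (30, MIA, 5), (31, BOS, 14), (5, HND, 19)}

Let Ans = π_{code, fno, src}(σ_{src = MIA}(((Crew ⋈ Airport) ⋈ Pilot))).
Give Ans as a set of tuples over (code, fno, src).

Joining Crew and Airport on code yields {(LAX, 10, 31, DEN), (LAX, 10, 4, SF), (LAX, 21, 31, DEN), (LAX, 21, 4, SF), (LAX, 39, 31, DEN), (LAX, 39, 4, SF), (LAX, 5, 31, DEN), (LAX, 5, 4, SF), (LHR, 17, 17, DC), (LHR, 17, 36, LA), (LHR, 17, 39, DC), (LHR, 30, 17, DC), (LHR, 30, 36, LA), (LHR, 30, 39, DC), (LHR, 40, 17, DC), (LHR, 40, 36, LA), (LHR, 40, 39, DC)}.
Joining (Crew ⋈ Airport) and Pilot on hours yields {(LAX, 10, 31, DEN, JFK, 18), (LAX, 10, 4, SF, JFK, 18), (LAX, 5, 31, DEN, HND, 19), (LAX, 5, 4, SF, HND, 19), (LHR, 30, 17, DC, HND, 17), (LHR, 30, 17, DC, JFK, 21), (LHR, 30, 17, DC, MIA, 5), (LHR, 30, 36, LA, HND, 17), (LHR, 30, 36, LA, JFK, 21), (LHR, 30, 36, LA, MIA, 5), (LHR, 30, 39, DC, HND, 17), (LHR, 30, 39, DC, JFK, 21), (LHR, 30, 39, DC, MIA, 5)}.
σ[src = MIA]: keep tuples satisfying src = MIA → {(LHR, 30, 17, DC, MIA, 5), (LHR, 30, 36, LA, MIA, 5), (LHR, 30, 39, DC, MIA, 5)}
Projecting to code, fno, src: {(LHR, 17, MIA), (LHR, 36, MIA), (LHR, 39, MIA)}

{(LHR, 17, MIA), (LHR, 36, MIA), (LHR, 39, MIA)}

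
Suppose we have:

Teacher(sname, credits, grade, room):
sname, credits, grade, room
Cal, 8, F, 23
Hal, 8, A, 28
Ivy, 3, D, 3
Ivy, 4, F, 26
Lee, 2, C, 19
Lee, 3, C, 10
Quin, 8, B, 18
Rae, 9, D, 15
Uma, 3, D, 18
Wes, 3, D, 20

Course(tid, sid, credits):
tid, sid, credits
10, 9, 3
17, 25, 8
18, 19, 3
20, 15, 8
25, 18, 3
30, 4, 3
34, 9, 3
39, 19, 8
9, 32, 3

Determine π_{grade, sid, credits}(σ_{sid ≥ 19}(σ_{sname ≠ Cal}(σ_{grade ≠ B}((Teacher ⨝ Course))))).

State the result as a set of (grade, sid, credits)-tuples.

{(A, 19, 8), (A, 25, 8), (C, 19, 3), (C, 32, 3), (D, 19, 3), (D, 32, 3)}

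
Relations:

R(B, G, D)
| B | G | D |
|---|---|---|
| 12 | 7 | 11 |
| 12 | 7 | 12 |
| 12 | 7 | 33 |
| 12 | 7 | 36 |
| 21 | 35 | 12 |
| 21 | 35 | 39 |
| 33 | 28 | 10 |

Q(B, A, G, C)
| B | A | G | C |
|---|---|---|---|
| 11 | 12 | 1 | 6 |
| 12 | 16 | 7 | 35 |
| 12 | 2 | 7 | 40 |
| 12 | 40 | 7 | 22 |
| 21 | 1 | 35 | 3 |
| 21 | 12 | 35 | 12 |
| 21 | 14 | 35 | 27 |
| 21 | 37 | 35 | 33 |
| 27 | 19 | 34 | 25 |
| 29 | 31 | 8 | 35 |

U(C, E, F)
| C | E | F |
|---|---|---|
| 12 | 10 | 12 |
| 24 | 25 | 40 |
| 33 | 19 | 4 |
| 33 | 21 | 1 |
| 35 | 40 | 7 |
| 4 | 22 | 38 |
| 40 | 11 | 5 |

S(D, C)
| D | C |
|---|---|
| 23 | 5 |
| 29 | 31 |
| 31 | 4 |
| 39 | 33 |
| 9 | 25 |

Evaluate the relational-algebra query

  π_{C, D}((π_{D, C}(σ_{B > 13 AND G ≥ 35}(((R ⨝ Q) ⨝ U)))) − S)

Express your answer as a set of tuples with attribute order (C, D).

R ⋈ Q (natural join on B, G): {(12, 7, 11, 16, 35), (12, 7, 11, 2, 40), (12, 7, 11, 40, 22), (12, 7, 12, 16, 35), (12, 7, 12, 2, 40), (12, 7, 12, 40, 22), (12, 7, 33, 16, 35), (12, 7, 33, 2, 40), (12, 7, 33, 40, 22), (12, 7, 36, 16, 35), (12, 7, 36, 2, 40), (12, 7, 36, 40, 22), (21, 35, 12, 1, 3), (21, 35, 12, 12, 12), (21, 35, 12, 14, 27), (21, 35, 12, 37, 33), (21, 35, 39, 1, 3), (21, 35, 39, 12, 12), (21, 35, 39, 14, 27), (21, 35, 39, 37, 33)}
(R ⨝ Q) ⋈ U (natural join on C): {(12, 7, 11, 16, 35, 40, 7), (12, 7, 11, 2, 40, 11, 5), (12, 7, 12, 16, 35, 40, 7), (12, 7, 12, 2, 40, 11, 5), (12, 7, 33, 16, 35, 40, 7), (12, 7, 33, 2, 40, 11, 5), (12, 7, 36, 16, 35, 40, 7), (12, 7, 36, 2, 40, 11, 5), (21, 35, 12, 12, 12, 10, 12), (21, 35, 12, 37, 33, 19, 4), (21, 35, 12, 37, 33, 21, 1), (21, 35, 39, 12, 12, 10, 12), (21, 35, 39, 37, 33, 19, 4), (21, 35, 39, 37, 33, 21, 1)}
Apply σ_{B > 13 AND G ≥ 35}; surviving tuples: {(21, 35, 12, 12, 12, 10, 12), (21, 35, 12, 37, 33, 19, 4), (21, 35, 12, 37, 33, 21, 1), (21, 35, 39, 12, 12, 10, 12), (21, 35, 39, 37, 33, 19, 4), (21, 35, 39, 37, 33, 21, 1)}
π[D, C]: project onto (D, C) (2 duplicate(s) eliminated) → {(12, 12), (12, 33), (39, 12), (39, 33)}
Taking the difference: {(12, 12), (12, 33), (39, 12)}
π[C, D]: project onto (C, D) → {(12, 12), (12, 39), (33, 12)}

{(12, 12), (12, 39), (33, 12)}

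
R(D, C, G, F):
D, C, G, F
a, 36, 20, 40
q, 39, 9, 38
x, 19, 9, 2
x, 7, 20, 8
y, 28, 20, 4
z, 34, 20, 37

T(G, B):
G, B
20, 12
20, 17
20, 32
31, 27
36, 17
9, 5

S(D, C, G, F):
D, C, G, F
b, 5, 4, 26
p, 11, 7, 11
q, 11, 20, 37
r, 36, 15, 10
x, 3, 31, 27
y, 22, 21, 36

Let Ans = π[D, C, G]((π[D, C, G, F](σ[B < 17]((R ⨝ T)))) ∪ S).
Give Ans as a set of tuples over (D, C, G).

{(a, 36, 20), (b, 5, 4), (p, 11, 7), (q, 11, 20), (q, 39, 9), (r, 36, 15), (x, 19, 9), (x, 3, 31), (x, 7, 20), (y, 22, 21), (y, 28, 20), (z, 34, 20)}

R ⋈ T (natural join on G): {(a, 36, 20, 40, 12), (a, 36, 20, 40, 17), (a, 36, 20, 40, 32), (q, 39, 9, 38, 5), (x, 19, 9, 2, 5), (x, 7, 20, 8, 12), (x, 7, 20, 8, 17), (x, 7, 20, 8, 32), (y, 28, 20, 4, 12), (y, 28, 20, 4, 17), (y, 28, 20, 4, 32), (z, 34, 20, 37, 12), (z, 34, 20, 37, 17), (z, 34, 20, 37, 32)}
Selection B < 17: {(a, 36, 20, 40, 12), (q, 39, 9, 38, 5), (x, 19, 9, 2, 5), (x, 7, 20, 8, 12), (y, 28, 20, 4, 12), (z, 34, 20, 37, 12)}
Keep only column(s) D, C, G, F: {(a, 36, 20, 40), (q, 39, 9, 38), (x, 19, 9, 2), (x, 7, 20, 8), (y, 28, 20, 4), (z, 34, 20, 37)}
Union: {(a, 36, 20, 40), (q, 39, 9, 38), (x, 19, 9, 2), (x, 7, 20, 8), (y, 28, 20, 4), (z, 34, 20, 37)} with {(b, 5, 4, 26), (p, 11, 7, 11), (q, 11, 20, 37), (r, 36, 15, 10), (x, 3, 31, 27), (y, 22, 21, 36)} → {(a, 36, 20, 40), (b, 5, 4, 26), (p, 11, 7, 11), (q, 11, 20, 37), (q, 39, 9, 38), (r, 36, 15, 10), (x, 19, 9, 2), (x, 3, 31, 27), (x, 7, 20, 8), (y, 22, 21, 36), (y, 28, 20, 4), (z, 34, 20, 37)}
Keep only column(s) D, C, G: {(a, 36, 20), (b, 5, 4), (p, 11, 7), (q, 11, 20), (q, 39, 9), (r, 36, 15), (x, 19, 9), (x, 3, 31), (x, 7, 20), (y, 22, 21), (y, 28, 20), (z, 34, 20)}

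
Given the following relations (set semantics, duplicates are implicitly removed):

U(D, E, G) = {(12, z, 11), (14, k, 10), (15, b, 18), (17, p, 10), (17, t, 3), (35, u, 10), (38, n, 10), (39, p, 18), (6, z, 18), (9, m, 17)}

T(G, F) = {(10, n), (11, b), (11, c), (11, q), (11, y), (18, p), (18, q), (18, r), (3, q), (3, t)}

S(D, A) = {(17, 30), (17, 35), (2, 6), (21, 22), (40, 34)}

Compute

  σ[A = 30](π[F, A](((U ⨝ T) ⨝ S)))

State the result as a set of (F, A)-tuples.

{(n, 30), (q, 30), (t, 30)}

Joining U and T on G yields {(12, z, 11, b), (12, z, 11, c), (12, z, 11, q), (12, z, 11, y), (14, k, 10, n), (15, b, 18, p), (15, b, 18, q), (15, b, 18, r), (17, p, 10, n), (17, t, 3, q), (17, t, 3, t), (35, u, 10, n), (38, n, 10, n), (39, p, 18, p), (39, p, 18, q), (39, p, 18, r), (6, z, 18, p), (6, z, 18, q), (6, z, 18, r)}.
Joining (U ⨝ T) and S on D yields {(17, p, 10, n, 30), (17, p, 10, n, 35), (17, t, 3, q, 30), (17, t, 3, q, 35), (17, t, 3, t, 30), (17, t, 3, t, 35)}.
Keep only column(s) F, A: {(n, 30), (n, 35), (q, 30), (q, 35), (t, 30), (t, 35)}
Filtering on A = 30 leaves {(n, 30), (q, 30), (t, 30)}.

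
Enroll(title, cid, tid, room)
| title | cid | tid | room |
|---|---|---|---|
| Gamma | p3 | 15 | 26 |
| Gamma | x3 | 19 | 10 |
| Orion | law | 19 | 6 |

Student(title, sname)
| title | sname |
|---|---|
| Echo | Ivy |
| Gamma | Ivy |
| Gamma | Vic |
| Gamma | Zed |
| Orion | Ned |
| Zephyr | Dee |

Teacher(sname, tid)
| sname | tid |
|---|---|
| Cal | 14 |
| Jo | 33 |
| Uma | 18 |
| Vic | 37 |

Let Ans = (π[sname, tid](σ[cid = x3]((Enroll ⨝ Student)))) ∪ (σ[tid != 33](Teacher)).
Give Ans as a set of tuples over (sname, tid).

Enroll ⋈ Student (natural join on title): {(Gamma, p3, 15, 26, Ivy), (Gamma, p3, 15, 26, Vic), (Gamma, p3, 15, 26, Zed), (Gamma, x3, 19, 10, Ivy), (Gamma, x3, 19, 10, Vic), (Gamma, x3, 19, 10, Zed), (Orion, law, 19, 6, Ned)}
Apply σ_{cid = x3}; surviving tuples: {(Gamma, x3, 19, 10, Ivy), (Gamma, x3, 19, 10, Vic), (Gamma, x3, 19, 10, Zed)}
Projecting to sname, tid: {(Ivy, 19), (Vic, 19), (Zed, 19)}
Apply σ_{tid != 33}; surviving tuples: {(Cal, 14), (Uma, 18), (Vic, 37)}
Union: {(Ivy, 19), (Vic, 19), (Zed, 19)} with {(Cal, 14), (Uma, 18), (Vic, 37)} → {(Cal, 14), (Ivy, 19), (Uma, 18), (Vic, 19), (Vic, 37), (Zed, 19)}

{(Cal, 14), (Ivy, 19), (Uma, 18), (Vic, 19), (Vic, 37), (Zed, 19)}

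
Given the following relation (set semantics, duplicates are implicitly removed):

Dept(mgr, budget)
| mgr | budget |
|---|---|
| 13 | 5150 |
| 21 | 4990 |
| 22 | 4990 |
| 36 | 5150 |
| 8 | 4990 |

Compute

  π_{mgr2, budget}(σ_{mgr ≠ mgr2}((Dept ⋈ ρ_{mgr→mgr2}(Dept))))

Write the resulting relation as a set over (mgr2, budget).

{(13, 5150), (21, 4990), (22, 4990), (36, 5150), (8, 4990)}

ρ[mgr→mgr2]: schema becomes (mgr2, budget); tuples unchanged.
Joining Dept and ρ_{mgr→mgr2}(Dept) on budget yields {(13, 5150, 13), (13, 5150, 36), (21, 4990, 21), (21, 4990, 22), (21, 4990, 8), (22, 4990, 21), (22, 4990, 22), (22, 4990, 8), (36, 5150, 13), (36, 5150, 36), (8, 4990, 21), (8, 4990, 22), (8, 4990, 8)}.
Selection mgr ≠ mgr2: {(13, 5150, 36), (21, 4990, 22), (21, 4990, 8), (22, 4990, 21), (22, 4990, 8), (36, 5150, 13), (8, 4990, 21), (8, 4990, 22)}
π[mgr2, budget]: project onto (mgr2, budget) (3 duplicate(s) eliminated) → {(13, 5150), (21, 4990), (22, 4990), (36, 5150), (8, 4990)}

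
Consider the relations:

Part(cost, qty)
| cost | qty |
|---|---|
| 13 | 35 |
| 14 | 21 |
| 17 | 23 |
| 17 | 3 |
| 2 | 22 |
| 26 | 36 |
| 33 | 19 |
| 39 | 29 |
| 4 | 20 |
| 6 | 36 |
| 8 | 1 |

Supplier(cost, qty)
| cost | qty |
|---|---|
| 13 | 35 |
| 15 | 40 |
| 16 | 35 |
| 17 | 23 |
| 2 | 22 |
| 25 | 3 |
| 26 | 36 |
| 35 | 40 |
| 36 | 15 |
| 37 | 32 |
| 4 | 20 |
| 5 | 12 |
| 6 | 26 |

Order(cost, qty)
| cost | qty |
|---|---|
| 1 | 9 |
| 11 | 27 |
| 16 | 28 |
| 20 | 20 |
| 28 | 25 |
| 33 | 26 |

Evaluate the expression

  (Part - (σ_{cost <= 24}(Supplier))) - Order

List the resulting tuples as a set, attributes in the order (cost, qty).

{(14, 21), (17, 3), (26, 36), (33, 19), (39, 29), (6, 36), (8, 1)}

Selection cost <= 24: {(13, 35), (15, 40), (16, 35), (17, 23), (2, 22), (4, 20), (5, 12), (6, 26)}
Set difference of the two operands is {(14, 21), (17, 3), (26, 36), (33, 19), (39, 29), (6, 36), (8, 1)}.
Set difference of the two operands is {(14, 21), (17, 3), (26, 36), (33, 19), (39, 29), (6, 36), (8, 1)}.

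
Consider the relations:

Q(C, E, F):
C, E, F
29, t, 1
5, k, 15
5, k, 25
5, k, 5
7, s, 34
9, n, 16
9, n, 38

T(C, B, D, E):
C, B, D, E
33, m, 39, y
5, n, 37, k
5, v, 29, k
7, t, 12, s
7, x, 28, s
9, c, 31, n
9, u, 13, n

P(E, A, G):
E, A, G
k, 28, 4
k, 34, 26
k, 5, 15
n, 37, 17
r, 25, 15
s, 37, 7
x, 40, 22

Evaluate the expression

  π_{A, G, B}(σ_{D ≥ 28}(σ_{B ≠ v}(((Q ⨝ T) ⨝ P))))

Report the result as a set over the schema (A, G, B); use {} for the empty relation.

Q ⋈ T (natural join on C, E): {(5, k, 15, n, 37), (5, k, 15, v, 29), (5, k, 25, n, 37), (5, k, 25, v, 29), (5, k, 5, n, 37), (5, k, 5, v, 29), (7, s, 34, t, 12), (7, s, 34, x, 28), (9, n, 16, c, 31), (9, n, 16, u, 13), (9, n, 38, c, 31), (9, n, 38, u, 13)}
(Q ⨝ T) ⋈ P (natural join on E): {(5, k, 15, n, 37, 28, 4), (5, k, 15, n, 37, 34, 26), (5, k, 15, n, 37, 5, 15), (5, k, 15, v, 29, 28, 4), (5, k, 15, v, 29, 34, 26), (5, k, 15, v, 29, 5, 15), (5, k, 25, n, 37, 28, 4), (5, k, 25, n, 37, 34, 26), (5, k, 25, n, 37, 5, 15), (5, k, 25, v, 29, 28, 4), (5, k, 25, v, 29, 34, 26), (5, k, 25, v, 29, 5, 15), (5, k, 5, n, 37, 28, 4), (5, k, 5, n, 37, 34, 26), (5, k, 5, n, 37, 5, 15), (5, k, 5, v, 29, 28, 4), (5, k, 5, v, 29, 34, 26), (5, k, 5, v, 29, 5, 15), (7, s, 34, t, 12, 37, 7), (7, s, 34, x, 28, 37, 7), (9, n, 16, c, 31, 37, 17), (9, n, 16, u, 13, 37, 17), (9, n, 38, c, 31, 37, 17), (9, n, 38, u, 13, 37, 17)}
Filtering on B ≠ v leaves {(5, k, 15, n, 37, 28, 4), (5, k, 15, n, 37, 34, 26), (5, k, 15, n, 37, 5, 15), (5, k, 25, n, 37, 28, 4), (5, k, 25, n, 37, 34, 26), (5, k, 25, n, 37, 5, 15), (5, k, 5, n, 37, 28, 4), (5, k, 5, n, 37, 34, 26), (5, k, 5, n, 37, 5, 15), (7, s, 34, t, 12, 37, 7), (7, s, 34, x, 28, 37, 7), (9, n, 16, c, 31, 37, 17), (9, n, 16, u, 13, 37, 17), (9, n, 38, c, 31, 37, 17), (9, n, 38, u, 13, 37, 17)}.
Filtering on D ≥ 28 leaves {(5, k, 15, n, 37, 28, 4), (5, k, 15, n, 37, 34, 26), (5, k, 15, n, 37, 5, 15), (5, k, 25, n, 37, 28, 4), (5, k, 25, n, 37, 34, 26), (5, k, 25, n, 37, 5, 15), (5, k, 5, n, 37, 28, 4), (5, k, 5, n, 37, 34, 26), (5, k, 5, n, 37, 5, 15), (7, s, 34, x, 28, 37, 7), (9, n, 16, c, 31, 37, 17), (9, n, 38, c, 31, 37, 17)}.
π[A, G, B]: project onto (A, G, B) (7 duplicate(s) eliminated) → {(28, 4, n), (34, 26, n), (37, 17, c), (37, 7, x), (5, 15, n)}

{(28, 4, n), (34, 26, n), (37, 17, c), (37, 7, x), (5, 15, n)}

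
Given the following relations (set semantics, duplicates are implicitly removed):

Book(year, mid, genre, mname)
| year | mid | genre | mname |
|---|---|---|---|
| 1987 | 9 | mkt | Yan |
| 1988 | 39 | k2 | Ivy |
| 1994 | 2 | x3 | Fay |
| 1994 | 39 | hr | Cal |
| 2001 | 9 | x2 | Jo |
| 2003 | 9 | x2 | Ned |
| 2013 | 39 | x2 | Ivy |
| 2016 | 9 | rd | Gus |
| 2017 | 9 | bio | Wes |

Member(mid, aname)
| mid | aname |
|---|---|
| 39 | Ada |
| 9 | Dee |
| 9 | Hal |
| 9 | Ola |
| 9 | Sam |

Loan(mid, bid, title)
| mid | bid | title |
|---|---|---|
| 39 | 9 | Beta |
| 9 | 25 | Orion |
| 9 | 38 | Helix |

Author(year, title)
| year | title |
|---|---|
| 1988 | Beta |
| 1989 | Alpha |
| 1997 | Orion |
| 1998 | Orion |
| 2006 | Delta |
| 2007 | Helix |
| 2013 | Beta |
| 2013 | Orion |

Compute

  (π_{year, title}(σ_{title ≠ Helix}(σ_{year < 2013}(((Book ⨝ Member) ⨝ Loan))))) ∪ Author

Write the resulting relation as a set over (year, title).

{(1987, Orion), (1988, Beta), (1989, Alpha), (1994, Beta), (1997, Orion), (1998, Orion), (2001, Orion), (2003, Orion), (2006, Delta), (2007, Helix), (2013, Beta), (2013, Orion)}

Joining Book and Member on mid yields {(1987, 9, mkt, Yan, Dee), (1987, 9, mkt, Yan, Hal), (1987, 9, mkt, Yan, Ola), (1987, 9, mkt, Yan, Sam), (1988, 39, k2, Ivy, Ada), (1994, 39, hr, Cal, Ada), (2001, 9, x2, Jo, Dee), (2001, 9, x2, Jo, Hal), (2001, 9, x2, Jo, Ola), (2001, 9, x2, Jo, Sam), (2003, 9, x2, Ned, Dee), (2003, 9, x2, Ned, Hal), (2003, 9, x2, Ned, Ola), (2003, 9, x2, Ned, Sam), (2013, 39, x2, Ivy, Ada), (2016, 9, rd, Gus, Dee), (2016, 9, rd, Gus, Hal), (2016, 9, rd, Gus, Ola), (2016, 9, rd, Gus, Sam), (2017, 9, bio, Wes, Dee), (2017, 9, bio, Wes, Hal), (2017, 9, bio, Wes, Ola), (2017, 9, bio, Wes, Sam)}.
Joining (Book ⨝ Member) and Loan on mid yields {(1987, 9, mkt, Yan, Dee, 25, Orion), (1987, 9, mkt, Yan, Dee, 38, Helix), (1987, 9, mkt, Yan, Hal, 25, Orion), (1987, 9, mkt, Yan, Hal, 38, Helix), (1987, 9, mkt, Yan, Ola, 25, Orion), (1987, 9, mkt, Yan, Ola, 38, Helix), (1987, 9, mkt, Yan, Sam, 25, Orion), (1987, 9, mkt, Yan, Sam, 38, Helix), (1988, 39, k2, Ivy, Ada, 9, Beta), (1994, 39, hr, Cal, Ada, 9, Beta), (2001, 9, x2, Jo, Dee, 25, Orion), (2001, 9, x2, Jo, Dee, 38, Helix), (2001, 9, x2, Jo, Hal, 25, Orion), (2001, 9, x2, Jo, Hal, 38, Helix), (2001, 9, x2, Jo, Ola, 25, Orion), (2001, 9, x2, Jo, Ola, 38, Helix), (2001, 9, x2, Jo, Sam, 25, Orion), (2001, 9, x2, Jo, Sam, 38, Helix), (2003, 9, x2, Ned, Dee, 25, Orion), (2003, 9, x2, Ned, Dee, 38, Helix), (2003, 9, x2, Ned, Hal, 25, Orion), (2003, 9, x2, Ned, Hal, 38, Helix), (2003, 9, x2, Ned, Ola, 25, Orion), (2003, 9, x2, Ned, Ola, 38, Helix), (2003, 9, x2, Ned, Sam, 25, Orion), (2003, 9, x2, Ned, Sam, 38, Helix), (2013, 39, x2, Ivy, Ada, 9, Beta), (2016, 9, rd, Gus, Dee, 25, Orion), (2016, 9, rd, Gus, Dee, 38, Helix), (2016, 9, rd, Gus, Hal, 25, Orion), (2016, 9, rd, Gus, Hal, 38, Helix), (2016, 9, rd, Gus, Ola, 25, Orion), (2016, 9, rd, Gus, Ola, 38, Helix), (2016, 9, rd, Gus, Sam, 25, Orion), (2016, 9, rd, Gus, Sam, 38, Helix), (2017, 9, bio, Wes, Dee, 25, Orion), (2017, 9, bio, Wes, Dee, 38, Helix), (2017, 9, bio, Wes, Hal, 25, Orion), (2017, 9, bio, Wes, Hal, 38, Helix), (2017, 9, bio, Wes, Ola, 25, Orion), (2017, 9, bio, Wes, Ola, 38, Helix), (2017, 9, bio, Wes, Sam, 25, Orion), (2017, 9, bio, Wes, Sam, 38, Helix)}.
Selection year < 2013: {(1987, 9, mkt, Yan, Dee, 25, Orion), (1987, 9, mkt, Yan, Dee, 38, Helix), (1987, 9, mkt, Yan, Hal, 25, Orion), (1987, 9, mkt, Yan, Hal, 38, Helix), (1987, 9, mkt, Yan, Ola, 25, Orion), (1987, 9, mkt, Yan, Ola, 38, Helix), (1987, 9, mkt, Yan, Sam, 25, Orion), (1987, 9, mkt, Yan, Sam, 38, Helix), (1988, 39, k2, Ivy, Ada, 9, Beta), (1994, 39, hr, Cal, Ada, 9, Beta), (2001, 9, x2, Jo, Dee, 25, Orion), (2001, 9, x2, Jo, Dee, 38, Helix), (2001, 9, x2, Jo, Hal, 25, Orion), (2001, 9, x2, Jo, Hal, 38, Helix), (2001, 9, x2, Jo, Ola, 25, Orion), (2001, 9, x2, Jo, Ola, 38, Helix), (2001, 9, x2, Jo, Sam, 25, Orion), (2001, 9, x2, Jo, Sam, 38, Helix), (2003, 9, x2, Ned, Dee, 25, Orion), (2003, 9, x2, Ned, Dee, 38, Helix), (2003, 9, x2, Ned, Hal, 25, Orion), (2003, 9, x2, Ned, Hal, 38, Helix), (2003, 9, x2, Ned, Ola, 25, Orion), (2003, 9, x2, Ned, Ola, 38, Helix), (2003, 9, x2, Ned, Sam, 25, Orion), (2003, 9, x2, Ned, Sam, 38, Helix)}
Selection title ≠ Helix: {(1987, 9, mkt, Yan, Dee, 25, Orion), (1987, 9, mkt, Yan, Hal, 25, Orion), (1987, 9, mkt, Yan, Ola, 25, Orion), (1987, 9, mkt, Yan, Sam, 25, Orion), (1988, 39, k2, Ivy, Ada, 9, Beta), (1994, 39, hr, Cal, Ada, 9, Beta), (2001, 9, x2, Jo, Dee, 25, Orion), (2001, 9, x2, Jo, Hal, 25, Orion), (2001, 9, x2, Jo, Ola, 25, Orion), (2001, 9, x2, Jo, Sam, 25, Orion), (2003, 9, x2, Ned, Dee, 25, Orion), (2003, 9, x2, Ned, Hal, 25, Orion), (2003, 9, x2, Ned, Ola, 25, Orion), (2003, 9, x2, Ned, Sam, 25, Orion)}
Projecting to year, title (9 duplicate(s) eliminated): {(1987, Orion), (1988, Beta), (1994, Beta), (2001, Orion), (2003, Orion)}
Taking the union: {(1987, Orion), (1988, Beta), (1989, Alpha), (1994, Beta), (1997, Orion), (1998, Orion), (2001, Orion), (2003, Orion), (2006, Delta), (2007, Helix), (2013, Beta), (2013, Orion)}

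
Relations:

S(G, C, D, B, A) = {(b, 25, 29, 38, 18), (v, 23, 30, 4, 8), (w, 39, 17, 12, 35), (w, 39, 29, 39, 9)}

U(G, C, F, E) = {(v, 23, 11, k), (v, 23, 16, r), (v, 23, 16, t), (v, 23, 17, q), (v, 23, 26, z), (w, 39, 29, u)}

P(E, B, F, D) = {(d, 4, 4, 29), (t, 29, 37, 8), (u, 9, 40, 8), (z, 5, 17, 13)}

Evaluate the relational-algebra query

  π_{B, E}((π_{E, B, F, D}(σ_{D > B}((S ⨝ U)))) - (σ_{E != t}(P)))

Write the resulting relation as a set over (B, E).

S ⋈ U (natural join on G, C): {(v, 23, 30, 4, 8, 11, k), (v, 23, 30, 4, 8, 16, r), (v, 23, 30, 4, 8, 16, t), (v, 23, 30, 4, 8, 17, q), (v, 23, 30, 4, 8, 26, z), (w, 39, 17, 12, 35, 29, u), (w, 39, 29, 39, 9, 29, u)}
Selection D > B: {(v, 23, 30, 4, 8, 11, k), (v, 23, 30, 4, 8, 16, r), (v, 23, 30, 4, 8, 16, t), (v, 23, 30, 4, 8, 17, q), (v, 23, 30, 4, 8, 26, z), (w, 39, 17, 12, 35, 29, u)}
Projecting to E, B, F, D: {(k, 4, 11, 30), (q, 4, 17, 30), (r, 4, 16, 30), (t, 4, 16, 30), (u, 12, 29, 17), (z, 4, 26, 30)}
Selection E != t: {(d, 4, 4, 29), (u, 9, 40, 8), (z, 5, 17, 13)}
Difference: {(k, 4, 11, 30), (q, 4, 17, 30), (r, 4, 16, 30), (t, 4, 16, 30), (u, 12, 29, 17), (z, 4, 26, 30)} with {(d, 4, 4, 29), (u, 9, 40, 8), (z, 5, 17, 13)} → {(k, 4, 11, 30), (q, 4, 17, 30), (r, 4, 16, 30), (t, 4, 16, 30), (u, 12, 29, 17), (z, 4, 26, 30)}
Projecting to B, E: {(12, u), (4, k), (4, q), (4, r), (4, t), (4, z)}

{(12, u), (4, k), (4, q), (4, r), (4, t), (4, z)}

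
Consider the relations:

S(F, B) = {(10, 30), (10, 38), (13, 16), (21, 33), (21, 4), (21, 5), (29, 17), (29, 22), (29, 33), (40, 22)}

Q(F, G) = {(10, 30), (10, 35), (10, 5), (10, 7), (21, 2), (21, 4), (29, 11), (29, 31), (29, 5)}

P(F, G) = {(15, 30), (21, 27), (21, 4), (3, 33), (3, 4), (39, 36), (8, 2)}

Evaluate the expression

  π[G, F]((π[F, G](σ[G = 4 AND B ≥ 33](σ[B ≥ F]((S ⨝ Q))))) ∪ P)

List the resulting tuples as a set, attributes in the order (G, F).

Natural join on F: {(10, 30, 30), (10, 30, 35), (10, 30, 5), (10, 30, 7), (10, 38, 30), (10, 38, 35), (10, 38, 5), (10, 38, 7), (21, 33, 2), (21, 33, 4), (21, 4, 2), (21, 4, 4), (21, 5, 2), (21, 5, 4), (29, 17, 11), (29, 17, 31), (29, 17, 5), (29, 22, 11), (29, 22, 31), (29, 22, 5), (29, 33, 11), (29, 33, 31), (29, 33, 5)}
Filtering on B ≥ F leaves {(10, 30, 30), (10, 30, 35), (10, 30, 5), (10, 30, 7), (10, 38, 30), (10, 38, 35), (10, 38, 5), (10, 38, 7), (21, 33, 2), (21, 33, 4), (29, 33, 11), (29, 33, 31), (29, 33, 5)}.
Filtering on G = 4 AND B ≥ 33 leaves {(21, 33, 4)}.
Keep only column(s) F, G: {(21, 4)}
Set union of the two operands is {(15, 30), (21, 27), (21, 4), (3, 33), (3, 4), (39, 36), (8, 2)}.
Keep only column(s) G, F: {(2, 8), (27, 21), (30, 15), (33, 3), (36, 39), (4, 21), (4, 3)}

{(2, 8), (27, 21), (30, 15), (33, 3), (36, 39), (4, 21), (4, 3)}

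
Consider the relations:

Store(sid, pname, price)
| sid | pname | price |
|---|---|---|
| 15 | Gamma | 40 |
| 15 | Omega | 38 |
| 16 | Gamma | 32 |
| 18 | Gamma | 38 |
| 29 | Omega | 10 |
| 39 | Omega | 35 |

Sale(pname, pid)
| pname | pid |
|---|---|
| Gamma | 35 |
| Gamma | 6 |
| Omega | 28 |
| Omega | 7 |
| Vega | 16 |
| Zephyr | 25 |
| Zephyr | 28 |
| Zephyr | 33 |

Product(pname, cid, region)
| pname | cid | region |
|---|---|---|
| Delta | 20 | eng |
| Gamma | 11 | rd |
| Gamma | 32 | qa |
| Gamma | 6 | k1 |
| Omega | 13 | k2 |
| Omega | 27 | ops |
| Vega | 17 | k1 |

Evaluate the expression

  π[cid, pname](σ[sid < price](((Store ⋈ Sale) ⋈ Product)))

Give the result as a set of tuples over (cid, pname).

Joining Store and Sale on pname yields {(15, Gamma, 40, 35), (15, Gamma, 40, 6), (15, Omega, 38, 28), (15, Omega, 38, 7), (16, Gamma, 32, 35), (16, Gamma, 32, 6), (18, Gamma, 38, 35), (18, Gamma, 38, 6), (29, Omega, 10, 28), (29, Omega, 10, 7), (39, Omega, 35, 28), (39, Omega, 35, 7)}.
Joining (Store ⋈ Sale) and Product on pname yields {(15, Gamma, 40, 35, 11, rd), (15, Gamma, 40, 35, 32, qa), (15, Gamma, 40, 35, 6, k1), (15, Gamma, 40, 6, 11, rd), (15, Gamma, 40, 6, 32, qa), (15, Gamma, 40, 6, 6, k1), (15, Omega, 38, 28, 13, k2), (15, Omega, 38, 28, 27, ops), (15, Omega, 38, 7, 13, k2), (15, Omega, 38, 7, 27, ops), (16, Gamma, 32, 35, 11, rd), (16, Gamma, 32, 35, 32, qa), (16, Gamma, 32, 35, 6, k1), (16, Gamma, 32, 6, 11, rd), (16, Gamma, 32, 6, 32, qa), (16, Gamma, 32, 6, 6, k1), (18, Gamma, 38, 35, 11, rd), (18, Gamma, 38, 35, 32, qa), (18, Gamma, 38, 35, 6, k1), (18, Gamma, 38, 6, 11, rd), (18, Gamma, 38, 6, 32, qa), (18, Gamma, 38, 6, 6, k1), (29, Omega, 10, 28, 13, k2), (29, Omega, 10, 28, 27, ops), (29, Omega, 10, 7, 13, k2), (29, Omega, 10, 7, 27, ops), (39, Omega, 35, 28, 13, k2), (39, Omega, 35, 28, 27, ops), (39, Omega, 35, 7, 13, k2), (39, Omega, 35, 7, 27, ops)}.
Selection sid < price: {(15, Gamma, 40, 35, 11, rd), (15, Gamma, 40, 35, 32, qa), (15, Gamma, 40, 35, 6, k1), (15, Gamma, 40, 6, 11, rd), (15, Gamma, 40, 6, 32, qa), (15, Gamma, 40, 6, 6, k1), (15, Omega, 38, 28, 13, k2), (15, Omega, 38, 28, 27, ops), (15, Omega, 38, 7, 13, k2), (15, Omega, 38, 7, 27, ops), (16, Gamma, 32, 35, 11, rd), (16, Gamma, 32, 35, 32, qa), (16, Gamma, 32, 35, 6, k1), (16, Gamma, 32, 6, 11, rd), (16, Gamma, 32, 6, 32, qa), (16, Gamma, 32, 6, 6, k1), (18, Gamma, 38, 35, 11, rd), (18, Gamma, 38, 35, 32, qa), (18, Gamma, 38, 35, 6, k1), (18, Gamma, 38, 6, 11, rd), (18, Gamma, 38, 6, 32, qa), (18, Gamma, 38, 6, 6, k1)}
π_{cid, pname} gives {(11, Gamma), (13, Omega), (27, Omega), (32, Gamma), (6, Gamma)} (17 duplicate(s) eliminated).

{(11, Gamma), (13, Omega), (27, Omega), (32, Gamma), (6, Gamma)}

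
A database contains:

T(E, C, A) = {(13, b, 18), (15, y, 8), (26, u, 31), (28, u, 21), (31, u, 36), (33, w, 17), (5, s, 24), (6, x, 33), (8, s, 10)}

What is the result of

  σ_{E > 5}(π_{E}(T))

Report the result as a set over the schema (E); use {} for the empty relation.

{13, 15, 26, 28, 31, 33, 6, 8}

π[E]: project onto (E) → {13, 15, 26, 28, 31, 33, 5, 6, 8}
Apply σ_{E > 5}; surviving tuples: {13, 15, 26, 28, 31, 33, 6, 8}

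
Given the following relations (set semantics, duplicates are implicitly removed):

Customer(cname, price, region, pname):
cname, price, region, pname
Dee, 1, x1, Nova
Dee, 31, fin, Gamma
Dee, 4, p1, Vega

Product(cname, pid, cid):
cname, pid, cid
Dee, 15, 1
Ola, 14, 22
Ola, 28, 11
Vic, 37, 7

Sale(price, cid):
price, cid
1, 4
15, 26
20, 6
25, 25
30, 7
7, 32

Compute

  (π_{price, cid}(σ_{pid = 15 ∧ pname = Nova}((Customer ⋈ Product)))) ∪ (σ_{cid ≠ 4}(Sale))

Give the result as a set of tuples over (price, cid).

Natural join on cname: {(Dee, 1, x1, Nova, 15, 1), (Dee, 31, fin, Gamma, 15, 1), (Dee, 4, p1, Vega, 15, 1)}
Filtering on pid = 15 ∧ pname = Nova leaves {(Dee, 1, x1, Nova, 15, 1)}.
π[price, cid]: project onto (price, cid) → {(1, 1)}
Filtering on cid ≠ 4 leaves {(15, 26), (20, 6), (25, 25), (30, 7), (7, 32)}.
Set union of the two operands is {(1, 1), (15, 26), (20, 6), (25, 25), (30, 7), (7, 32)}.

{(1, 1), (15, 26), (20, 6), (25, 25), (30, 7), (7, 32)}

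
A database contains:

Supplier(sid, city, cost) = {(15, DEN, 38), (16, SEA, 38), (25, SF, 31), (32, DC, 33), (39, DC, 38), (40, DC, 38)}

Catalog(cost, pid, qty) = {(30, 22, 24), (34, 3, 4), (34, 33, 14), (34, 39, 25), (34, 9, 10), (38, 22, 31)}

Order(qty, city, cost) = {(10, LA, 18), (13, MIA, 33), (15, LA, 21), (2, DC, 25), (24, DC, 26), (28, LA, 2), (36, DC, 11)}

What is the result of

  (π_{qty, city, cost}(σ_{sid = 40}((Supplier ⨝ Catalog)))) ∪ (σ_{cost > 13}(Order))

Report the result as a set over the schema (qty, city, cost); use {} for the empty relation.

Supplier ⋈ Catalog (natural join on cost): {(15, DEN, 38, 22, 31), (16, SEA, 38, 22, 31), (39, DC, 38, 22, 31), (40, DC, 38, 22, 31)}
Filtering on sid = 40 leaves {(40, DC, 38, 22, 31)}.
Projecting to qty, city, cost: {(31, DC, 38)}
Filtering on cost > 13 leaves {(10, LA, 18), (13, MIA, 33), (15, LA, 21), (2, DC, 25), (24, DC, 26)}.
Union: {(31, DC, 38)} with {(10, LA, 18), (13, MIA, 33), (15, LA, 21), (2, DC, 25), (24, DC, 26)} → {(10, LA, 18), (13, MIA, 33), (15, LA, 21), (2, DC, 25), (24, DC, 26), (31, DC, 38)}

{(10, LA, 18), (13, MIA, 33), (15, LA, 21), (2, DC, 25), (24, DC, 26), (31, DC, 38)}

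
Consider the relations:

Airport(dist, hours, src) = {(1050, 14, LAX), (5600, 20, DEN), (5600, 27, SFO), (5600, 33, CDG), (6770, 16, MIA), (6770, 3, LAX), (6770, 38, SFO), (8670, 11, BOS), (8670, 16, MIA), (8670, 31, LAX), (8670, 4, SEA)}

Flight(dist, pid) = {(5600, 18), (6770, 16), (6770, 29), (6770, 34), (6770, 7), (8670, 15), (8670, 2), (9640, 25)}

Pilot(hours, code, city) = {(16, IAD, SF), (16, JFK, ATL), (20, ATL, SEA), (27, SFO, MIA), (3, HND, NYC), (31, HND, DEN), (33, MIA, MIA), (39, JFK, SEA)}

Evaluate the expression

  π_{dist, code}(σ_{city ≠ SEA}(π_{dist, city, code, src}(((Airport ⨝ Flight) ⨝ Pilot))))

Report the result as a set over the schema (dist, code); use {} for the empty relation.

{(5600, MIA), (5600, SFO), (6770, HND), (6770, IAD), (6770, JFK), (8670, HND), (8670, IAD), (8670, JFK)}

Airport ⋈ Flight (natural join on dist): {(5600, 20, DEN, 18), (5600, 27, SFO, 18), (5600, 33, CDG, 18), (6770, 16, MIA, 16), (6770, 16, MIA, 29), (6770, 16, MIA, 34), (6770, 16, MIA, 7), (6770, 3, LAX, 16), (6770, 3, LAX, 29), (6770, 3, LAX, 34), (6770, 3, LAX, 7), (6770, 38, SFO, 16), (6770, 38, SFO, 29), (6770, 38, SFO, 34), (6770, 38, SFO, 7), (8670, 11, BOS, 15), (8670, 11, BOS, 2), (8670, 16, MIA, 15), (8670, 16, MIA, 2), (8670, 31, LAX, 15), (8670, 31, LAX, 2), (8670, 4, SEA, 15), (8670, 4, SEA, 2)}
(Airport ⨝ Flight) ⋈ Pilot (natural join on hours): {(5600, 20, DEN, 18, ATL, SEA), (5600, 27, SFO, 18, SFO, MIA), (5600, 33, CDG, 18, MIA, MIA), (6770, 16, MIA, 16, IAD, SF), (6770, 16, MIA, 16, JFK, ATL), (6770, 16, MIA, 29, IAD, SF), (6770, 16, MIA, 29, JFK, ATL), (6770, 16, MIA, 34, IAD, SF), (6770, 16, MIA, 34, JFK, ATL), (6770, 16, MIA, 7, IAD, SF), (6770, 16, MIA, 7, JFK, ATL), (6770, 3, LAX, 16, HND, NYC), (6770, 3, LAX, 29, HND, NYC), (6770, 3, LAX, 34, HND, NYC), (6770, 3, LAX, 7, HND, NYC), (8670, 16, MIA, 15, IAD, SF), (8670, 16, MIA, 15, JFK, ATL), (8670, 16, MIA, 2, IAD, SF), (8670, 16, MIA, 2, JFK, ATL), (8670, 31, LAX, 15, HND, DEN), (8670, 31, LAX, 2, HND, DEN)}
π[dist, city, code, src]: project onto (dist, city, code, src) (12 duplicate(s) eliminated) → {(5600, MIA, MIA, CDG), (5600, MIA, SFO, SFO), (5600, SEA, ATL, DEN), (6770, ATL, JFK, MIA), (6770, NYC, HND, LAX), (6770, SF, IAD, MIA), (8670, ATL, JFK, MIA), (8670, DEN, HND, LAX), (8670, SF, IAD, MIA)}
σ[city ≠ SEA]: keep tuples satisfying city ≠ SEA → {(5600, MIA, MIA, CDG), (5600, MIA, SFO, SFO), (6770, ATL, JFK, MIA), (6770, NYC, HND, LAX), (6770, SF, IAD, MIA), (8670, ATL, JFK, MIA), (8670, DEN, HND, LAX), (8670, SF, IAD, MIA)}
π[dist, code]: project onto (dist, code) → {(5600, MIA), (5600, SFO), (6770, HND), (6770, IAD), (6770, JFK), (8670, HND), (8670, IAD), (8670, JFK)}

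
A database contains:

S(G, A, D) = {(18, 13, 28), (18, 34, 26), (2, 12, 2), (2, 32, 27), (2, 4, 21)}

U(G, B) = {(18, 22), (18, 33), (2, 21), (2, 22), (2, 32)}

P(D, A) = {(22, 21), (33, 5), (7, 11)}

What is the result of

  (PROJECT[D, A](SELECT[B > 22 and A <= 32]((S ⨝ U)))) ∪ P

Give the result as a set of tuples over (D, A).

Natural join on G: {(18, 13, 28, 22), (18, 13, 28, 33), (18, 34, 26, 22), (18, 34, 26, 33), (2, 12, 2, 21), (2, 12, 2, 22), (2, 12, 2, 32), (2, 32, 27, 21), (2, 32, 27, 22), (2, 32, 27, 32), (2, 4, 21, 21), (2, 4, 21, 22), (2, 4, 21, 32)}
σ[B > 22 and A <= 32]: keep tuples satisfying B > 22 and A <= 32 → {(18, 13, 28, 33), (2, 12, 2, 32), (2, 32, 27, 32), (2, 4, 21, 32)}
π_{D, A} gives {(2, 12), (21, 4), (27, 32), (28, 13)}.
Union: {(2, 12), (21, 4), (27, 32), (28, 13)} with {(22, 21), (33, 5), (7, 11)} → {(2, 12), (21, 4), (22, 21), (27, 32), (28, 13), (33, 5), (7, 11)}

{(2, 12), (21, 4), (22, 21), (27, 32), (28, 13), (33, 5), (7, 11)}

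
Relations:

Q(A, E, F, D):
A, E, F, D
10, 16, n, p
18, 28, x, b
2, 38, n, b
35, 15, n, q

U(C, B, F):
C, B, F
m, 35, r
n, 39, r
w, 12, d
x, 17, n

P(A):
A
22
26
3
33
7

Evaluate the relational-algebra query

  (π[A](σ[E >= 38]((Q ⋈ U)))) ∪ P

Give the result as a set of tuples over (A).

Joining Q and U on F yields {(10, 16, n, p, x, 17), (2, 38, n, b, x, 17), (35, 15, n, q, x, 17)}.
Filtering on E >= 38 leaves {(2, 38, n, b, x, 17)}.
π_{A} gives {2}.
Set union of the two operands is {2, 22, 26, 3, 33, 7}.

{2, 22, 26, 3, 33, 7}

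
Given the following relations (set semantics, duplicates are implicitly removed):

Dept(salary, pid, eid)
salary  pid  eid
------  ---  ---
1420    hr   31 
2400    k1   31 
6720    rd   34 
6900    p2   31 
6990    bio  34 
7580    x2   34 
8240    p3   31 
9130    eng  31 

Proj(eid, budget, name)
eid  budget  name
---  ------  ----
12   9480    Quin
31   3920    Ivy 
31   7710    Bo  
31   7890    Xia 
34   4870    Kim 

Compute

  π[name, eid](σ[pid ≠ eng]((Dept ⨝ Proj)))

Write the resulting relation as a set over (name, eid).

Dept ⋈ Proj (natural join on eid): {(1420, hr, 31, 3920, Ivy), (1420, hr, 31, 7710, Bo), (1420, hr, 31, 7890, Xia), (2400, k1, 31, 3920, Ivy), (2400, k1, 31, 7710, Bo), (2400, k1, 31, 7890, Xia), (6720, rd, 34, 4870, Kim), (6900, p2, 31, 3920, Ivy), (6900, p2, 31, 7710, Bo), (6900, p2, 31, 7890, Xia), (6990, bio, 34, 4870, Kim), (7580, x2, 34, 4870, Kim), (8240, p3, 31, 3920, Ivy), (8240, p3, 31, 7710, Bo), (8240, p3, 31, 7890, Xia), (9130, eng, 31, 3920, Ivy), (9130, eng, 31, 7710, Bo), (9130, eng, 31, 7890, Xia)}
Apply σ_{pid ≠ eng}; surviving tuples: {(1420, hr, 31, 3920, Ivy), (1420, hr, 31, 7710, Bo), (1420, hr, 31, 7890, Xia), (2400, k1, 31, 3920, Ivy), (2400, k1, 31, 7710, Bo), (2400, k1, 31, 7890, Xia), (6720, rd, 34, 4870, Kim), (6900, p2, 31, 3920, Ivy), (6900, p2, 31, 7710, Bo), (6900, p2, 31, 7890, Xia), (6990, bio, 34, 4870, Kim), (7580, x2, 34, 4870, Kim), (8240, p3, 31, 3920, Ivy), (8240, p3, 31, 7710, Bo), (8240, p3, 31, 7890, Xia)}
Keep only column(s) name, eid (11 duplicate(s) eliminated): {(Bo, 31), (Ivy, 31), (Kim, 34), (Xia, 31)}

{(Bo, 31), (Ivy, 31), (Kim, 34), (Xia, 31)}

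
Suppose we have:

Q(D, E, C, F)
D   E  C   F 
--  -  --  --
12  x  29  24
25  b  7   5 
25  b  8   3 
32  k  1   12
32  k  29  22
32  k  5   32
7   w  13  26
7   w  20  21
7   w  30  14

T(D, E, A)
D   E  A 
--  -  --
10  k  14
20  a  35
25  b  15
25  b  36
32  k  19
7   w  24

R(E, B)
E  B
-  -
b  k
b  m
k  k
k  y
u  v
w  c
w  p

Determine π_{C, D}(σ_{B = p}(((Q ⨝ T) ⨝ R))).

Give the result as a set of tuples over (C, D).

{(13, 7), (20, 7), (30, 7)}

Q ⋈ T (natural join on D, E): {(25, b, 7, 5, 15), (25, b, 7, 5, 36), (25, b, 8, 3, 15), (25, b, 8, 3, 36), (32, k, 1, 12, 19), (32, k, 29, 22, 19), (32, k, 5, 32, 19), (7, w, 13, 26, 24), (7, w, 20, 21, 24), (7, w, 30, 14, 24)}
(Q ⨝ T) ⋈ R (natural join on E): {(25, b, 7, 5, 15, k), (25, b, 7, 5, 15, m), (25, b, 7, 5, 36, k), (25, b, 7, 5, 36, m), (25, b, 8, 3, 15, k), (25, b, 8, 3, 15, m), (25, b, 8, 3, 36, k), (25, b, 8, 3, 36, m), (32, k, 1, 12, 19, k), (32, k, 1, 12, 19, y), (32, k, 29, 22, 19, k), (32, k, 29, 22, 19, y), (32, k, 5, 32, 19, k), (32, k, 5, 32, 19, y), (7, w, 13, 26, 24, c), (7, w, 13, 26, 24, p), (7, w, 20, 21, 24, c), (7, w, 20, 21, 24, p), (7, w, 30, 14, 24, c), (7, w, 30, 14, 24, p)}
Selection B = p: {(7, w, 13, 26, 24, p), (7, w, 20, 21, 24, p), (7, w, 30, 14, 24, p)}
Keep only column(s) C, D: {(13, 7), (20, 7), (30, 7)}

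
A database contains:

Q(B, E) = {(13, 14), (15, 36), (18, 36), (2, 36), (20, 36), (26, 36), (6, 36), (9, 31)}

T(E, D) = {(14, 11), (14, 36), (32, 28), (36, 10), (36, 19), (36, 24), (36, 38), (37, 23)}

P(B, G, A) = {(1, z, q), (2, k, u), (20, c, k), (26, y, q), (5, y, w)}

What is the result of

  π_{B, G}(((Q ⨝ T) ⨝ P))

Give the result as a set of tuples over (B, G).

Q ⋈ T (natural join on E): {(13, 14, 11), (13, 14, 36), (15, 36, 10), (15, 36, 19), (15, 36, 24), (15, 36, 38), (18, 36, 10), (18, 36, 19), (18, 36, 24), (18, 36, 38), (2, 36, 10), (2, 36, 19), (2, 36, 24), (2, 36, 38), (20, 36, 10), (20, 36, 19), (20, 36, 24), (20, 36, 38), (26, 36, 10), (26, 36, 19), (26, 36, 24), (26, 36, 38), (6, 36, 10), (6, 36, 19), (6, 36, 24), (6, 36, 38)}
(Q ⨝ T) ⋈ P (natural join on B): {(2, 36, 10, k, u), (2, 36, 19, k, u), (2, 36, 24, k, u), (2, 36, 38, k, u), (20, 36, 10, c, k), (20, 36, 19, c, k), (20, 36, 24, c, k), (20, 36, 38, c, k), (26, 36, 10, y, q), (26, 36, 19, y, q), (26, 36, 24, y, q), (26, 36, 38, y, q)}
Projecting to B, G (9 duplicate(s) eliminated): {(2, k), (20, c), (26, y)}

{(2, k), (20, c), (26, y)}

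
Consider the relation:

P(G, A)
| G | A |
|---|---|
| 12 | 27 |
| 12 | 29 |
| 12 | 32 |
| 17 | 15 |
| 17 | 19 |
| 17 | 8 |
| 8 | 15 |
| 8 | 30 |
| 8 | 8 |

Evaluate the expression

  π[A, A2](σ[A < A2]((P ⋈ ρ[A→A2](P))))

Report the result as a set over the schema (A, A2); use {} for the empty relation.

ρ[A→A2]: schema becomes (G, A2); tuples unchanged.
P ⋈ ρ[A→A2](P) (natural join on G): {(12, 27, 27), (12, 27, 29), (12, 27, 32), (12, 29, 27), (12, 29, 29), (12, 29, 32), (12, 32, 27), (12, 32, 29), (12, 32, 32), (17, 15, 15), (17, 15, 19), (17, 15, 8), (17, 19, 15), (17, 19, 19), (17, 19, 8), (17, 8, 15), (17, 8, 19), (17, 8, 8), (8, 15, 15), (8, 15, 30), (8, 15, 8), (8, 30, 15), (8, 30, 30), (8, 30, 8), (8, 8, 15), (8, 8, 30), (8, 8, 8)}
Selection A < A2: {(12, 27, 29), (12, 27, 32), (12, 29, 32), (17, 15, 19), (17, 8, 15), (17, 8, 19), (8, 15, 30), (8, 8, 15), (8, 8, 30)}
π[A, A2]: project onto (A, A2) (1 duplicate(s) eliminated) → {(15, 19), (15, 30), (27, 29), (27, 32), (29, 32), (8, 15), (8, 19), (8, 30)}

{(15, 19), (15, 30), (27, 29), (27, 32), (29, 32), (8, 15), (8, 19), (8, 30)}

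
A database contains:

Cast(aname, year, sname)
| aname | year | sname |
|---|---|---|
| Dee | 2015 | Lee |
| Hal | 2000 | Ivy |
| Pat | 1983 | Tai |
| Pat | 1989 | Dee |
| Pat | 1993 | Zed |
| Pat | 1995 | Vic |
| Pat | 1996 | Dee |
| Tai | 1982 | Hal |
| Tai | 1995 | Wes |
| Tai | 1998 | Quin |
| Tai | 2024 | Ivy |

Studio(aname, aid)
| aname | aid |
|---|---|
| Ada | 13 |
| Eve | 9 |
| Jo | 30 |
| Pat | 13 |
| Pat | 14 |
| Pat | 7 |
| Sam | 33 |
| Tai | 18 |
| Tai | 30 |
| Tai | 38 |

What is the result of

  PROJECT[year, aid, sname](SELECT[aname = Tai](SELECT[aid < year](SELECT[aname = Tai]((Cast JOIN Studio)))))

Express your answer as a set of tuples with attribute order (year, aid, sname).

Natural join on aname: {(Pat, 1983, Tai, 13), (Pat, 1983, Tai, 14), (Pat, 1983, Tai, 7), (Pat, 1989, Dee, 13), (Pat, 1989, Dee, 14), (Pat, 1989, Dee, 7), (Pat, 1993, Zed, 13), (Pat, 1993, Zed, 14), (Pat, 1993, Zed, 7), (Pat, 1995, Vic, 13), (Pat, 1995, Vic, 14), (Pat, 1995, Vic, 7), (Pat, 1996, Dee, 13), (Pat, 1996, Dee, 14), (Pat, 1996, Dee, 7), (Tai, 1982, Hal, 18), (Tai, 1982, Hal, 30), (Tai, 1982, Hal, 38), (Tai, 1995, Wes, 18), (Tai, 1995, Wes, 30), (Tai, 1995, Wes, 38), (Tai, 1998, Quin, 18), (Tai, 1998, Quin, 30), (Tai, 1998, Quin, 38), (Tai, 2024, Ivy, 18), (Tai, 2024, Ivy, 30), (Tai, 2024, Ivy, 38)}
σ[aname = Tai]: keep tuples satisfying aname = Tai → {(Tai, 1982, Hal, 18), (Tai, 1982, Hal, 30), (Tai, 1982, Hal, 38), (Tai, 1995, Wes, 18), (Tai, 1995, Wes, 30), (Tai, 1995, Wes, 38), (Tai, 1998, Quin, 18), (Tai, 1998, Quin, 30), (Tai, 1998, Quin, 38), (Tai, 2024, Ivy, 18), (Tai, 2024, Ivy, 30), (Tai, 2024, Ivy, 38)}
σ[aid < year]: keep tuples satisfying aid < year → {(Tai, 1982, Hal, 18), (Tai, 1982, Hal, 30), (Tai, 1982, Hal, 38), (Tai, 1995, Wes, 18), (Tai, 1995, Wes, 30), (Tai, 1995, Wes, 38), (Tai, 1998, Quin, 18), (Tai, 1998, Quin, 30), (Tai, 1998, Quin, 38), (Tai, 2024, Ivy, 18), (Tai, 2024, Ivy, 30), (Tai, 2024, Ivy, 38)}
σ[aname = Tai]: keep tuples satisfying aname = Tai → {(Tai, 1982, Hal, 18), (Tai, 1982, Hal, 30), (Tai, 1982, Hal, 38), (Tai, 1995, Wes, 18), (Tai, 1995, Wes, 30), (Tai, 1995, Wes, 38), (Tai, 1998, Quin, 18), (Tai, 1998, Quin, 30), (Tai, 1998, Quin, 38), (Tai, 2024, Ivy, 18), (Tai, 2024, Ivy, 30), (Tai, 2024, Ivy, 38)}
π_{year, aid, sname} gives {(1982, 18, Hal), (1982, 30, Hal), (1982, 38, Hal), (1995, 18, Wes), (1995, 30, Wes), (1995, 38, Wes), (1998, 18, Quin), (1998, 30, Quin), (1998, 38, Quin), (2024, 18, Ivy), (2024, 30, Ivy), (2024, 38, Ivy)}.

{(1982, 18, Hal), (1982, 30, Hal), (1982, 38, Hal), (1995, 18, Wes), (1995, 30, Wes), (1995, 38, Wes), (1998, 18, Quin), (1998, 30, Quin), (1998, 38, Quin), (2024, 18, Ivy), (2024, 30, Ivy), (2024, 38, Ivy)}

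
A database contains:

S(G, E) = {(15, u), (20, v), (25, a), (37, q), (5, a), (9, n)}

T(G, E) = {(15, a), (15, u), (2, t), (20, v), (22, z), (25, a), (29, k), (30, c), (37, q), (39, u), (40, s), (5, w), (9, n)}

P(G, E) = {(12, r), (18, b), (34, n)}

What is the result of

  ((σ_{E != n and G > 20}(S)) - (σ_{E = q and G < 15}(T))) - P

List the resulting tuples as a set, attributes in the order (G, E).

{(25, a), (37, q)}

σ[E != n and G > 20]: keep tuples satisfying E != n and G > 20 → {(25, a), (37, q)}
σ[E = q and G < 15]: keep tuples satisfying E = q and G < 15 → {}
Taking the difference: {(25, a), (37, q)}
Taking the difference: {(25, a), (37, q)}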